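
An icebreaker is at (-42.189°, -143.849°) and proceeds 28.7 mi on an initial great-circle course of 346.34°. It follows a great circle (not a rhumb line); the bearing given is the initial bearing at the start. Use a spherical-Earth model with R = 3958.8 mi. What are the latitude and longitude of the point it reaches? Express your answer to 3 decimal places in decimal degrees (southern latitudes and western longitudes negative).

The arc subtends δ = 28.7/3958.8 = 0.007250 rad at the centre.
Converting: φ₁ = -0.736337 rad, θ = 6.044773 rad.
sin φ₂ = sin φ₁ cos δ + cos φ₁ sin δ cos θ = (-0.671578)(0.999974) + (0.740934)(0.007250)(0.971714) = -0.666341
φ₂ = asin(-0.666341) = -0.729291 rad = -41.785°.
Δλ = atan2( sin θ sin δ cos φ₁ , cos δ − sin φ₁ sin φ₂ ) = atan2(-0.001269, 0.552473) = -0.002296 rad = -0.132°.
λ₂ = -143.849° + -0.132° = -143.981°.

latitude -41.785°, longitude -143.981°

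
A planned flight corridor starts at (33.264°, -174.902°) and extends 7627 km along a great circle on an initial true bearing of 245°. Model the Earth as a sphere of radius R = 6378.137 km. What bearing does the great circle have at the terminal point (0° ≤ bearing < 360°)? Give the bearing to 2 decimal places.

final bearing 229.83°

Central angle δ = d/R = 1.195804 rad.
Start latitude φ₁ = 0.580566 rad; initial bearing θ = 4.276057 rad.
Destination latitude: φ₂ = arcsin( sin φ₁ cos δ + cos φ₁ sin δ cos θ ) = arcsin(-0.127922) = -7.350°.
Then Δλ = atan2(-0.705151, 0.436430) = -1.016583 rad, from sin θ sin δ cos φ₁ over cos δ − sin φ₁ sin φ₂.
λ₂ = -174.902° + -58.246° = -233.148°, normalized to (−180°, 180°] → 126.852°.
The forward bearing on arrival equals the back-azimuth from the destination plus 180°.
Back-azimuth from P₂ (-7.35°, 126.85°) to P₁ (33.26°, -174.90°), with Δλ' = λ₁ − λ₂ = -301.75°: atan2( sin Δλ' cos φ₁ , cos φ₂ sin φ₁ − sin φ₂ cos φ₁ cos Δλ' ) = 49.83°.
Final bearing = (49.83° + 180°) mod 360° = 229.83°.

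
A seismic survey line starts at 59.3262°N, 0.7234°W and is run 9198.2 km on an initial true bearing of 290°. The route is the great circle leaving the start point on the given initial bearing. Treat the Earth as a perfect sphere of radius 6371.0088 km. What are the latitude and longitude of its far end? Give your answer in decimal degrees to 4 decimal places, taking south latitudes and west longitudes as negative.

latitude 16.3823°, longitude -104.4197°

Angular distance δ = d/R = 9198.2 / 6371.0088 = 1.443759 rad.
Converting: φ₁ = 1.035438 rad, θ = 5.061455 rad.
Destination latitude: φ₂ = arcsin( sin φ₁ cos δ + cos φ₁ sin δ cos θ ) = arcsin(0.282045) = 16.3823°.
Then Δλ = atan2(-0.475521, -0.115887) = -1.809841 rad, from sin θ sin δ cos φ₁ over cos δ − sin φ₁ sin φ₂.
λ₂ = -0.7234° + -103.6963° = -104.4197°.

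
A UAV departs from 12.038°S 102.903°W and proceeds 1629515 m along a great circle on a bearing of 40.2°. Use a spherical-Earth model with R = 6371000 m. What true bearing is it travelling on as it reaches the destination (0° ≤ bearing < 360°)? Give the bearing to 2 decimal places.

final bearing 39.15°

δ = 1629515/6371000 = 0.255771 rad (14.6546°).
Start latitude φ₁ = -0.210103 rad; initial bearing θ = 0.701622 rad.
sin φ₂ = sin φ₁ cos δ + cos φ₁ sin δ cos θ = (-0.208560)(0.967469) + (0.978009)(0.252991)(0.763796) = -0.012791
φ₂ = asin(-0.012791) = -0.012792 rad = -0.733°.
For the longitude increment, Δλ = atan2( sin θ sin δ cos φ₁, cos δ − sin φ₁ sin φ₂ ) = atan2(0.159704, 0.964801) = 9.399°.
Hence λ₂ = -102.903° + 9.399° = -93.504°.
The forward bearing on arrival equals the back-azimuth from the destination plus 180°.
Back-azimuth from P₂ (-0.73°, -93.50°) to P₁ (-12.04°, -102.90°), with Δλ' = λ₁ − λ₂ = -9.40°: atan2( sin Δλ' cos φ₁ , cos φ₂ sin φ₁ − sin φ₂ cos φ₁ cos Δλ' ) = 219.15°.
Final bearing = (219.15° + 180°) mod 360° = 39.15°.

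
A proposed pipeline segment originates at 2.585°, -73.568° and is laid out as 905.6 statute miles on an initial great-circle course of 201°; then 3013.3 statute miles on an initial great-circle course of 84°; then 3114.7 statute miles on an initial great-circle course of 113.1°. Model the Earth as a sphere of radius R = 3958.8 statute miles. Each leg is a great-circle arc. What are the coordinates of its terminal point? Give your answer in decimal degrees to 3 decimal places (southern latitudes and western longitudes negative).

Apply the spherical direct solution leg by leg, carrying full precision between legs.
Leg 1: from (2.585°, -73.568°), δ = 905.6/3958.8 = 0.228756 rad, θ = 201° → φ = -9.646°, λ = -78.296°.
Leg 2: from (-9.646°, -78.296°), δ = 3013.3/3958.8 = 0.761165 rad, θ = 84° → φ = -2.880°, λ = -34.915°.
Leg 3: from (-2.880°, -34.915°), δ = 3114.7/3958.8 = 0.786779 rad, θ = 113.1° → φ = -18.236°, λ = 8.380°.

latitude -18.236°, longitude 8.380°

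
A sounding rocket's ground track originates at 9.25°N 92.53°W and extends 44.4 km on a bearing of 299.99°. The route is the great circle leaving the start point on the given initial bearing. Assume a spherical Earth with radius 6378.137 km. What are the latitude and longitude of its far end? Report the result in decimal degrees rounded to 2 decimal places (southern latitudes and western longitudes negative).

latitude 9.45°, longitude -92.88°

Angular distance δ = d/R = 44.4 / 6378.137 = 0.006961 rad.
Converting: φ₁ = 0.161443 rad, θ = 5.235813 rad.
Destination latitude: φ₂ = arcsin( sin φ₁ cos δ + cos φ₁ sin δ cos θ ) = arcsin(0.164173) = 9.45°.
Δλ = atan2( sin θ sin δ cos φ₁ , cos δ − sin φ₁ sin φ₂ ) = atan2(-0.005951, 0.973586) = -0.006112 rad = -0.35°.
λ₂ = -92.53° + -0.35° = -92.88°.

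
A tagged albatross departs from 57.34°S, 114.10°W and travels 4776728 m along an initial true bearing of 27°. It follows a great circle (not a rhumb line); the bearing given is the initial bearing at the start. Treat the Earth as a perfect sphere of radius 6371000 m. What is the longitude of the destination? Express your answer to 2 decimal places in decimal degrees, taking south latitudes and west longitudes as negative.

longitude -95.25°

Central angle δ = d/R = 0.749761 rad.
With φ₁ = -57.34° = -1.000772 rad and θ = 27° = 0.471239 rad:
sin φ₂ = sin φ₁ cos δ + cos φ₁ sin δ cos θ = (-0.841888)(0.731852) + (0.539653)(0.681464)(0.891007) = -0.288466
φ₂ = asin(-0.288466) = -0.292624 rad = -16.77°.
Then Δλ = atan2(0.166957, 0.488996) = 0.329018 rad, from sin θ sin δ cos φ₁ over cos δ − sin φ₁ sin φ₂.
Hence λ₂ = -114.10° + 18.85° = -95.25°.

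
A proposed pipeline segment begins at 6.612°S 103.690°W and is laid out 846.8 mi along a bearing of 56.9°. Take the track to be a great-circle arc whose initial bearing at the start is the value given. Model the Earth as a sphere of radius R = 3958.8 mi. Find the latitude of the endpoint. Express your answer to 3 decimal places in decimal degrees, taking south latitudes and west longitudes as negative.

The arc subtends δ = 846.8/3958.8 = 0.213903 rad at the centre.
With φ₁ = -6.612° = -0.115401 rad and θ = 56.9° = 0.993092 rad:
Applying the spherical law of cosines for sides, sin φ₂ = sin φ₁ cos δ + cos φ₁ sin δ cos θ = 0.002632, so φ₂ = 0.151°.
Δλ = atan2( sin θ sin δ cos φ₁ , cos δ − sin φ₁ sin φ₂ ) = atan2(0.176645, 0.977513) = 0.178779 rad = 10.243°.
λ₂ = -103.690° + 10.243° = -93.447°.

latitude 0.151°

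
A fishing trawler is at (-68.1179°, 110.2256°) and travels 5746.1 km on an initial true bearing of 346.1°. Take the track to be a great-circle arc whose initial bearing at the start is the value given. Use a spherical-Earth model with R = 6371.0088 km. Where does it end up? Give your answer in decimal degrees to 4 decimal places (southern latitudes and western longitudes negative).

latitude -16.9542°, longitude 98.8625°

Central angle δ = d/R = 0.901914 rad.
Converting: φ₁ = -1.188882 rad, θ = 6.040585 rad.
Applying the spherical law of cosines for sides, sin φ₂ = sin φ₁ cos δ + cos φ₁ sin δ cos θ = -0.291608, so φ₂ = -16.9542°.
Then Δλ = atan2(-0.070240, 0.349512) = -0.198323 rad, from sin θ sin δ cos φ₁ over cos δ − sin φ₁ sin φ₂.
λ₂ = 110.2256° + -11.3631° = 98.8625°.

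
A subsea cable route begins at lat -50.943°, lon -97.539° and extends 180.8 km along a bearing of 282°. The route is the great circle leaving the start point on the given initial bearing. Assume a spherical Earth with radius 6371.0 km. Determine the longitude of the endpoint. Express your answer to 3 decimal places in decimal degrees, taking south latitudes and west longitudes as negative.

Central angle δ = d/R = 0.028379 rad.
Start latitude φ₁ = -0.889123 rad; initial bearing θ = 4.921828 rad.
Applying the spherical law of cosines for sides, sin φ₂ = sin φ₁ cos δ + cos φ₁ sin δ cos θ = -0.772490, so φ₂ = -50.578°.
Δλ = atan2( sin θ sin δ cos φ₁ , cos δ − sin φ₁ sin φ₂ ) = atan2(-0.017488, 0.399744) = -0.043720 rad = -2.505°.
Hence λ₂ = -97.539° + -2.505° = -100.044°.

longitude -100.044°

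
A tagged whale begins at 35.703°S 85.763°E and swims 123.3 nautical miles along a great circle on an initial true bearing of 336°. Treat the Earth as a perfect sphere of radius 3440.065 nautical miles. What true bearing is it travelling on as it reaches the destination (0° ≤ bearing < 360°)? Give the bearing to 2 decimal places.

Angular distance δ = d/R = 123.3 / 3440.065 = 0.035842 rad.
Start latitude φ₁ = -0.623135 rad; initial bearing θ = 5.864306 rad.
sin φ₂ = sin φ₁ cos δ + cos φ₁ sin δ cos θ = (-0.583584)(0.999358) + (0.812053)(0.035835)(0.913545) = -0.556625
φ₂ = asin(-0.556625) = -0.590318 rad = -33.823°.
Δλ = atan2( sin θ sin δ cos φ₁ , cos δ − sin φ₁ sin φ₂ ) = atan2(-0.011836, 0.674520) = -0.017545 rad = -1.005°.
λ₂ = 85.763° + -1.005° = 84.758°.
The forward bearing on arrival equals the back-azimuth from the destination plus 180°.
Back-azimuth from P₂ (-33.82°, 84.76°) to P₁ (-35.70°, 85.76°), with Δλ' = λ₁ − λ₂ = 1.01°: atan2( sin Δλ' cos φ₁ , cos φ₂ sin φ₁ − sin φ₂ cos φ₁ cos Δλ' ) = 156.57°.
Final bearing = (156.57° + 180°) mod 360° = 336.57°.

final bearing 336.57°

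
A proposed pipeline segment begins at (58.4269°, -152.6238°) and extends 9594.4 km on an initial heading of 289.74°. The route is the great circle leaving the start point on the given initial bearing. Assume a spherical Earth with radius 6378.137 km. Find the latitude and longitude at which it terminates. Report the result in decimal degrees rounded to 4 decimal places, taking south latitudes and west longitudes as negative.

δ = 9594.4/6378.137 = 1.504264 rad (86.1880°).
Converting: φ₁ = 1.019742 rad, θ = 5.056917 rad.
sin φ₂ = sin φ₁ cos δ + cos φ₁ sin δ cos θ = (0.851973)(0.066484) + (0.523586)(0.997788)(0.337752) = 0.233093
φ₂ = asin(0.233093) = 0.235257 rad = 13.4793°.
Then Δλ = atan2(-0.491727, -0.132106) = -1.833256 rad, from sin θ sin δ cos φ₁ over cos δ − sin φ₁ sin φ₂.
λ₂ = -152.6238° + -105.0378° = -257.6616°, normalized to (−180°, 180°] → 102.3384°.

latitude 13.4793°, longitude 102.3384°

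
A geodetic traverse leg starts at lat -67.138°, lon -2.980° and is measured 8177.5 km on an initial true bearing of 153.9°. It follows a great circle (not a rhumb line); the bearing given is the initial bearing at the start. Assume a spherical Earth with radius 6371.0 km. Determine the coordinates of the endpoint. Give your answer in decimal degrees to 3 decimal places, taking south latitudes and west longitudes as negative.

latitude -36.559°, longitude 145.334°

δ = 8177.5/6371 = 1.283550 rad (73.5420°).
Start latitude φ₁ = -1.171779 rad; initial bearing θ = 2.686062 rad.
Applying the spherical law of cosines for sides, sin φ₂ = sin φ₁ cos δ + cos φ₁ sin δ cos θ = -0.595656, so φ₂ = -36.559°.
For the longitude increment, Δλ = atan2( sin θ sin δ cos φ₁, cos δ − sin φ₁ sin φ₂ ) = atan2(0.163919, -0.265551) = 148.314°.
Hence λ₂ = -2.980° + 148.314° = 145.334°.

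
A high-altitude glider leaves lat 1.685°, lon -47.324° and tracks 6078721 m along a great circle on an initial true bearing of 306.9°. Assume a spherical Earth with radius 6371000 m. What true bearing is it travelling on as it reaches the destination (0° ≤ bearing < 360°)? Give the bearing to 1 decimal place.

Central angle δ = d/R = 0.954124 rad.
Converting: φ₁ = 0.029409 rad, θ = 5.356415 rad.
Applying the spherical law of cosines for sides, sin φ₂ = sin φ₁ cos δ + cos φ₁ sin δ cos θ = 0.506621, so φ₂ = 30.439°.
Δλ = atan2( sin θ sin δ cos φ₁ , cos δ − sin φ₁ sin φ₂ ) = atan2(-0.652106, 0.563427) = -0.858224 rad = -49.173°.
λ₂ = λ₁ + Δλ = -96.497°.
The forward bearing on arrival equals the back-azimuth from the destination plus 180°.
Back-azimuth from P₂ (30.4°, -96.5°) to P₁ (1.7°, -47.3°), with Δλ' = λ₁ − λ₂ = 49.2°: atan2( sin Δλ' cos φ₁ , cos φ₂ sin φ₁ − sin φ₂ cos φ₁ cos Δλ' ) = 112.0°.
Final bearing = (112.0° + 180°) mod 360° = 292.0°.

final bearing 292.0°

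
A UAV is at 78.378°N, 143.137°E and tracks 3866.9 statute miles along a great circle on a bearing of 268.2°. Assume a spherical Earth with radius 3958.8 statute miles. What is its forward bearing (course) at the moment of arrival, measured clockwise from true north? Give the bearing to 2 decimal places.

final bearing 193.87°

Angular distance δ = d/R = 3866.9 / 3958.8 = 0.976786 rad.
Converting: φ₁ = 1.367954 rad, θ = 4.680973 rad.
Destination latitude: φ₂ = arcsin( sin φ₁ cos δ + cos φ₁ sin δ cos θ ) = arcsin(0.542970) = 32.886°.
For the longitude increment, Δλ = atan2( sin θ sin δ cos φ₁, cos δ − sin φ₁ sin φ₂ ) = atan2(-0.166863, 0.027851) = -80.524°.
λ₂ = λ₁ + Δλ = 62.613°.
The forward bearing on arrival equals the back-azimuth from the destination plus 180°.
Back-azimuth from P₂ (32.89°, 62.61°) to P₁ (78.38°, 143.14°), with Δλ' = λ₁ − λ₂ = 80.52°: atan2( sin Δλ' cos φ₁ , cos φ₂ sin φ₁ − sin φ₂ cos φ₁ cos Δλ' ) = 13.87°.
Final bearing = (13.87° + 180°) mod 360° = 193.87°.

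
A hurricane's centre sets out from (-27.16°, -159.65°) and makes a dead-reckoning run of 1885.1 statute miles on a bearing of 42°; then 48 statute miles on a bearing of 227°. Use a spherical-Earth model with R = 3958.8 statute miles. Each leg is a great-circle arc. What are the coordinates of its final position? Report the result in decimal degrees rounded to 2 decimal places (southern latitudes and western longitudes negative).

latitude -6.36°, longitude -142.20°

Apply the spherical direct solution leg by leg, carrying full precision between legs.
Leg 1: from (-27.16°, -159.65°), δ = 1885.1/3958.8 = 0.476180 rad, θ = 42° → φ = -5.89°, λ = -141.69°.
Leg 2: from (-5.89°, -141.69°), δ = 48/3958.8 = 0.012125 rad, θ = 227° → φ = -6.36°, λ = -142.20°.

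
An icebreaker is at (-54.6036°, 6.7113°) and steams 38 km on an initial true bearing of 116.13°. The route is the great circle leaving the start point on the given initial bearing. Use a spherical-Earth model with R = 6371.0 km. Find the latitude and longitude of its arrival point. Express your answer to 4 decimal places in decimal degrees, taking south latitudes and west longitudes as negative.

latitude -54.7529°, longitude 7.2430°

The arc subtends δ = 38/6371 = 0.005965 rad at the centre.
With φ₁ = -54.6036° = -0.953013 rad and θ = 116.13° = 2.026851 rad:
Applying the spherical law of cosines for sides, sin φ₂ = sin φ₁ cos δ + cos φ₁ sin δ cos θ = -0.816671, so φ₂ = -54.7529°.
For the longitude increment, Δλ = atan2( sin θ sin δ cos φ₁, cos δ − sin φ₁ sin φ₂ ) = atan2(0.003102, 0.334261) = 0.5317°.
Hence λ₂ = 6.7113° + 0.5317° = 7.2430°.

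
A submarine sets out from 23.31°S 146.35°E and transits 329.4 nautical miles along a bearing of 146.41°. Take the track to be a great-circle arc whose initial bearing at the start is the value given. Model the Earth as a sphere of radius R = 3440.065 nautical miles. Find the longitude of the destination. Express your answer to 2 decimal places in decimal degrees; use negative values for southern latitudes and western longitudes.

Central angle δ = d/R = 0.095754 rad.
With φ₁ = -23.31° = -0.406836 rad and θ = 146.41° = 2.555337 rad:
Applying the spherical law of cosines for sides, sin φ₂ = sin φ₁ cos δ + cos φ₁ sin δ cos θ = -0.467035, so φ₂ = -27.84°.
Then Δλ = atan2(0.048577, 0.810610) = 0.059855 rad, from sin θ sin δ cos φ₁ over cos δ − sin φ₁ sin φ₂.
Hence λ₂ = 146.35° + 3.43° = 149.78°.

longitude 149.78°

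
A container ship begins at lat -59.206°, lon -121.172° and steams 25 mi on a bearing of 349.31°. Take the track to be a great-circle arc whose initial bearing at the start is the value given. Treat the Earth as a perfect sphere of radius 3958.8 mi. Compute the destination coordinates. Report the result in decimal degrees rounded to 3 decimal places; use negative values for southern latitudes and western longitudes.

latitude -58.850°, longitude -121.302°

Central angle δ = d/R = 0.006315 rad.
With φ₁ = -59.206° = -1.033340 rad and θ = 349.31° = 6.096610 rad:
Applying the spherical law of cosines for sides, sin φ₂ = sin φ₁ cos δ + cos φ₁ sin δ cos θ = -0.855820, so φ₂ = -58.850°.
Δλ = atan2( sin θ sin δ cos φ₁ , cos δ − sin φ₁ sin φ₂ ) = atan2(-0.000600, 0.264820) = -0.002265 rad = -0.130°.
λ₂ = λ₁ + Δλ = -121.302°.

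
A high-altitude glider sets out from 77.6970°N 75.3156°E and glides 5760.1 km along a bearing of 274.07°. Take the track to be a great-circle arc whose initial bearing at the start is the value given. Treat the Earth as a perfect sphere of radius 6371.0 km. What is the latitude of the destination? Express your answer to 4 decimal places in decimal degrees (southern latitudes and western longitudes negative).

latitude 38.0295°

Angular distance δ = d/R = 5760.1 / 6371 = 0.904112 rad.
With φ₁ = 77.6970° = 1.356068 rad and θ = 274.07° = 4.783424 rad:
sin φ₂ = sin φ₁ cos δ + cos φ₁ sin δ cos θ = (0.977034)(0.618383) + (0.213082)(0.785877)(0.070975) = 0.616067
φ₂ = asin(0.616067) = 0.663740 rad = 38.0295°.
For the longitude increment, Δλ = atan2( sin θ sin δ cos φ₁, cos δ − sin φ₁ sin φ₂ ) = atan2(-0.167033, 0.016465) = -84.3705°.
λ₂ = λ₁ + Δλ = -9.0549°.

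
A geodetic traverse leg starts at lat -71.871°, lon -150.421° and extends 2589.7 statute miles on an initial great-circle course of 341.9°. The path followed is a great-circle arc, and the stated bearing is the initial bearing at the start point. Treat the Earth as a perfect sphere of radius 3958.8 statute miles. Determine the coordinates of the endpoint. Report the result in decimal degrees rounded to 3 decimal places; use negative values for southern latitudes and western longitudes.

latitude -35.043°, longitude -163.771°

Central angle δ = d/R = 0.654163 rad.
Start latitude φ₁ = -1.254386 rad; initial bearing θ = 5.967281 rad.
Applying the spherical law of cosines for sides, sin φ₂ = sin φ₁ cos δ + cos φ₁ sin δ cos θ = -0.574196, so φ₂ = -35.043°.
Then Δλ = atan2(-0.058823, 0.247866) = -0.233006 rad, from sin θ sin δ cos φ₁ over cos δ − sin φ₁ sin φ₂.
λ₂ = λ₁ + Δλ = -163.771°.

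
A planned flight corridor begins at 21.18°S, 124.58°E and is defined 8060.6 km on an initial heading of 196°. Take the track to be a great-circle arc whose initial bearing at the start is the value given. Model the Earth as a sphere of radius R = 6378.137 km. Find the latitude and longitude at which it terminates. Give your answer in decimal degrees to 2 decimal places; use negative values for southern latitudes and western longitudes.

latitude -74.49°, longitude 23.96°

Angular distance δ = d/R = 8060.6 / 6378.137 = 1.263786 rad.
With φ₁ = -21.18° = -0.369661 rad and θ = 196° = 3.420845 rad:
sin φ₂ = sin φ₁ cos δ + cos φ₁ sin δ cos θ = (-0.361299)(0.302210) + (0.932450)(0.953241)(-0.961262) = -0.963606
φ₂ = asin(-0.963606) = -1.300177 rad = -74.49°.
Δλ = atan2( sin θ sin δ cos φ₁ , cos δ − sin φ₁ sin φ₂ ) = atan2(-0.245000, -0.045940) = -1.756153 rad = -100.62°.
Hence λ₂ = 124.58° + -100.62° = 23.96°.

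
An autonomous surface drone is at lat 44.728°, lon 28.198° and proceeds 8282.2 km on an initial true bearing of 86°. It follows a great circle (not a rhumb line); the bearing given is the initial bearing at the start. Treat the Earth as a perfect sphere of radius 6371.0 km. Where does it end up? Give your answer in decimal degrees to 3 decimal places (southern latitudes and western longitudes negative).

δ = 8282.2/6371 = 1.299984 rad (74.4836°).
Converting: φ₁ = 0.780651 rad, θ = 1.500983 rad.
sin φ₂ = sin φ₁ cos δ + cos φ₁ sin δ cos θ = (0.703742)(0.267514) + (0.710456)(0.963554)(0.069756) = 0.236013
φ₂ = asin(0.236013) = 0.238261 rad = 13.651°.
Then Δλ = atan2(0.682895, 0.101421) = 1.423357 rad, from sin θ sin δ cos φ₁ over cos δ − sin φ₁ sin φ₂.
λ₂ = 28.198° + 81.552° = 109.750°.

latitude 13.651°, longitude 109.750°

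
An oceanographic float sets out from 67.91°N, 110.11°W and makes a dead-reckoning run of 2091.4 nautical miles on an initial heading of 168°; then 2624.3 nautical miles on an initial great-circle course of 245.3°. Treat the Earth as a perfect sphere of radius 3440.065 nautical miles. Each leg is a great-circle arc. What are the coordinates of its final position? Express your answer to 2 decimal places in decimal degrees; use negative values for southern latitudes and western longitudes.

latitude 9.02°, longitude -141.40°

Apply the spherical direct solution leg by leg, carrying full precision between legs.
Leg 1: from (67.91°, -110.11°), δ = 2091.4/3440.065 = 0.607954 rad, θ = 168° → φ = 33.40°, λ = -101.93°.
Leg 2: from (33.40°, -101.93°), δ = 2624.3/3440.065 = 0.762863 rad, θ = 245.3° → φ = 9.02°, λ = -141.40°.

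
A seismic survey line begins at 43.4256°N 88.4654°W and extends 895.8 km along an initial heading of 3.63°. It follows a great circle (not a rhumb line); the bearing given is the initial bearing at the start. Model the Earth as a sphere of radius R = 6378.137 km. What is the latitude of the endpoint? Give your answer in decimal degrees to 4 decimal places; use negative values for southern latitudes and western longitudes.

Central angle δ = d/R = 0.140449 rad.
Converting: φ₁ = 0.757920 rad, θ = 0.063355 rad.
Destination latitude: φ₂ = arcsin( sin φ₁ cos δ + cos φ₁ sin δ cos θ ) = arcsin(0.782108) = 51.4539°.
For the longitude increment, Δλ = atan2( sin θ sin δ cos φ₁, cos δ − sin φ₁ sin φ₂ ) = atan2(0.006437, 0.452523) = 0.8150°.
λ₂ = λ₁ + Δλ = -87.6504°.

latitude 51.4539°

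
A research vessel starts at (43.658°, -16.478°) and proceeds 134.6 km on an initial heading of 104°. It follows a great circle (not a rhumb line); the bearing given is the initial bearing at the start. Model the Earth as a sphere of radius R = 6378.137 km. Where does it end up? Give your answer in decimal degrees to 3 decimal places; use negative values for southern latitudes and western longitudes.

latitude 43.354°, longitude -14.864°

δ = 134.6/6378.137 = 0.021103 rad (1.2091°).
With φ₁ = 43.658° = 0.761976 rad and θ = 104° = 1.815142 rad:
sin φ₂ = sin φ₁ cos δ + cos φ₁ sin δ cos θ = (0.690352)(0.999777) + (0.723473)(0.021102)(-0.241922) = 0.686505
φ₂ = asin(0.686505) = 0.756672 rad = 43.354°.
For the longitude increment, Δλ = atan2( sin θ sin δ cos φ₁, cos δ − sin φ₁ sin φ₂ ) = atan2(0.014813, 0.525847) = 1.614°.
λ₂ = λ₁ + Δλ = -14.864°.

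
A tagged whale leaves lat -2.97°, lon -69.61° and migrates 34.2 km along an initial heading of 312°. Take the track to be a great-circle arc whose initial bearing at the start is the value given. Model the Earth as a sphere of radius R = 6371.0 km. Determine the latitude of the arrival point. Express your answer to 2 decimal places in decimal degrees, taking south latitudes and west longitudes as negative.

latitude -2.76°

δ = 34.2/6371 = 0.005368 rad (0.3076°).
Start latitude φ₁ = -0.051836 rad; initial bearing θ = 5.445427 rad.
Applying the spherical law of cosines for sides, sin φ₂ = sin φ₁ cos δ + cos φ₁ sin δ cos θ = -0.048225, so φ₂ = -2.76°.
Δλ = atan2( sin θ sin δ cos φ₁ , cos δ − sin φ₁ sin φ₂ ) = atan2(-0.003984, 0.997487) = -0.003994 rad = -0.23°.
Hence λ₂ = -69.61° + -0.23° = -69.84°.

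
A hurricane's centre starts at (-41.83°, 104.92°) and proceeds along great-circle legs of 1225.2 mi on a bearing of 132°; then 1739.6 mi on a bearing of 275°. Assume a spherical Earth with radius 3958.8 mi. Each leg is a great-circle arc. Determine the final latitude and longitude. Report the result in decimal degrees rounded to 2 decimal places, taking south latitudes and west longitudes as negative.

Apply the spherical direct solution leg by leg, carrying full precision between legs.
Leg 1: from (-41.83°, 104.92°), δ = 1225.2/3958.8 = 0.309488 rad, θ = 132° → φ = -51.91°, λ = 126.45°.
Leg 2: from (-51.91°, 126.45°), δ = 1739.6/3958.8 = 0.439426 rad, θ = 275° → φ = -43.59°, λ = 90.64°.

latitude -43.59°, longitude 90.64°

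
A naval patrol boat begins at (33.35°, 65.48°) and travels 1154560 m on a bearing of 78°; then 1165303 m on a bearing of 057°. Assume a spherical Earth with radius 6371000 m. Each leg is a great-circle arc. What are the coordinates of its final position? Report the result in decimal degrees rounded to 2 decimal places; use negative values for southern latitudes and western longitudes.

Apply the spherical direct solution leg by leg, carrying full precision between legs.
Leg 1: from (33.35°, 65.48°), δ = 1154560/6371000 = 0.181221 rad, θ = 78° → φ = 34.89°, λ = 77.89°.
Leg 2: from (34.89°, 77.89°), δ = 1165303/6371000 = 0.182907 rad, θ = 57° → φ = 40.07°, λ = 89.39°.

latitude 40.07°, longitude 89.39°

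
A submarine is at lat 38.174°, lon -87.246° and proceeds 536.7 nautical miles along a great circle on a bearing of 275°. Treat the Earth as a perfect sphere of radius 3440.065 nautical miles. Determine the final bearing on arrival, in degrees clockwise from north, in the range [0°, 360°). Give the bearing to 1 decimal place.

final bearing 267.9°

δ = 536.7/3440.065 = 0.156014 rad (8.9390°).
Converting: φ₁ = 0.666262 rad, θ = 4.799655 rad.
Destination latitude: φ₂ = arcsin( sin φ₁ cos δ + cos φ₁ sin δ cos θ ) = arcsin(0.621191) = 38.403°.
Then Δλ = atan2(-0.121687, 0.603926) = -0.198831 rad, from sin θ sin δ cos φ₁ over cos δ − sin φ₁ sin φ₂.
λ₂ = λ₁ + Δλ = -98.638°.
The forward bearing on arrival equals the back-azimuth from the destination plus 180°.
Back-azimuth from P₂ (38.4°, -98.6°) to P₁ (38.2°, -87.2°), with Δλ' = λ₁ − λ₂ = 11.4°: atan2( sin Δλ' cos φ₁ , cos φ₂ sin φ₁ − sin φ₂ cos φ₁ cos Δλ' ) = 87.9°.
Final bearing = (87.9° + 180°) mod 360° = 267.9°.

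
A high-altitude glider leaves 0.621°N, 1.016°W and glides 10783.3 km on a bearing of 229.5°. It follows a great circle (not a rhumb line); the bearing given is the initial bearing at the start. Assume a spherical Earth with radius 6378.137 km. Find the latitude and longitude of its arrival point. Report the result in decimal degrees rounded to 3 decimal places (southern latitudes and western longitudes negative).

latitude -40.244°, longitude -99.498°

δ = 10783.3/6378.137 = 1.690666 rad (96.8680°).
Start latitude φ₁ = 0.010838 rad; initial bearing θ = 4.005531 rad.
Destination latitude: φ₂ = arcsin( sin φ₁ cos δ + cos φ₁ sin δ cos θ ) = arcsin(-0.646046) = -40.244°.
Then Δλ = atan2(-0.754905, -0.112581) = -1.718838 rad, from sin θ sin δ cos φ₁ over cos δ − sin φ₁ sin φ₂.
λ₂ = λ₁ + Δλ = -99.498°.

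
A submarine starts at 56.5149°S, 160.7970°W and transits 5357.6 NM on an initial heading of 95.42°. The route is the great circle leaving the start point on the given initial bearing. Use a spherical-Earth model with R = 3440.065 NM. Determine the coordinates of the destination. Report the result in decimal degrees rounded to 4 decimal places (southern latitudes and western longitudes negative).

latitude -3.6276°, longitude -66.6951°

Central angle δ = d/R = 1.557412 rad.
Converting: φ₁ = -0.986371 rad, θ = 1.665393 rad.
sin φ₂ = sin φ₁ cos δ + cos φ₁ sin δ cos θ = (-0.834029)(0.013383) + (0.551720)(0.999910)(-0.094456) = -0.063271
φ₂ = asin(-0.063271) = -0.063313 rad = -3.6276°.
Then Δλ = atan2(0.549204, -0.039386) = 1.642389 rad, from sin θ sin δ cos φ₁ over cos δ − sin φ₁ sin φ₂.
Hence λ₂ = -160.7970° + 94.1019° = -66.6951°.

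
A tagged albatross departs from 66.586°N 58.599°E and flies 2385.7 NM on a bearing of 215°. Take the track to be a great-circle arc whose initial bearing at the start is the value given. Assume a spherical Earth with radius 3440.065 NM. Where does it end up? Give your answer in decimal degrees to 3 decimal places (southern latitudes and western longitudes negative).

Central angle δ = d/R = 0.693504 rad.
Converting: φ₁ = 1.162145 rad, θ = 3.752458 rad.
Applying the spherical law of cosines for sides, sin φ₂ = sin φ₁ cos δ + cos φ₁ sin δ cos θ = 0.497612, so φ₂ = 29.842°.
Δλ = atan2( sin θ sin δ cos φ₁ , cos δ − sin φ₁ sin φ₂ ) = atan2(-0.145697, 0.312373) = -0.436424 rad = -25.005°.
λ₂ = 58.599° + -25.005° = 33.594°.

latitude 29.842°, longitude 33.594°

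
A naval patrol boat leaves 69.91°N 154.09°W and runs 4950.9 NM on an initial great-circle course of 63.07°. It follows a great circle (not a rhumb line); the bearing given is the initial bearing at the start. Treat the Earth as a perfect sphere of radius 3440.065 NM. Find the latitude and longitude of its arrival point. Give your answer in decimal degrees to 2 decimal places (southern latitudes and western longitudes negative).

Central angle δ = d/R = 1.439188 rad.
Start latitude φ₁ = 1.220160 rad; initial bearing θ = 1.100779 rad.
Destination latitude: φ₂ = arcsin( sin φ₁ cos δ + cos φ₁ sin δ cos θ ) = arcsin(0.277469) = 16.11°.
Then Δλ = atan2(0.303599, -0.129357) = 1.973580 rad, from sin θ sin δ cos φ₁ over cos δ − sin φ₁ sin φ₂.
λ₂ = -154.09° + 113.08° = -41.01°.

latitude 16.11°, longitude -41.01°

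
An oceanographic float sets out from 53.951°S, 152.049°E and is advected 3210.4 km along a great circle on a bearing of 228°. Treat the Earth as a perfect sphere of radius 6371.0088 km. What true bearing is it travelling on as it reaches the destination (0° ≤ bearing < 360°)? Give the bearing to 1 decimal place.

The arc subtends δ = 3210.4/6371.0088 = 0.503908 rad at the centre.
Start latitude φ₁ = -0.941623 rad; initial bearing θ = 3.979351 rad.
sin φ₂ = sin φ₁ cos δ + cos φ₁ sin δ cos θ = (-0.808514)(0.875702) + (0.588477)(0.482851)(-0.669131) = -0.898149
φ₂ = asin(-0.898149) = -1.115541 rad = -63.916°.
For the longitude increment, Δλ = atan2( sin θ sin δ cos φ₁, cos δ − sin φ₁ sin φ₂ ) = atan2(-0.211162, 0.149536) = -54.695°.
Hence λ₂ = 152.049° + -54.695° = 97.354°.
The forward bearing on arrival equals the back-azimuth from the destination plus 180°.
Back-azimuth from P₂ (-63.9°, 97.4°) to P₁ (-54.0°, 152.0°), with Δλ' = λ₁ − λ₂ = 54.7°: atan2( sin Δλ' cos φ₁ , cos φ₂ sin φ₁ − sin φ₂ cos φ₁ cos Δλ' ) = 95.9°.
Final bearing = (95.9° + 180°) mod 360° = 275.9°.

final bearing 275.9°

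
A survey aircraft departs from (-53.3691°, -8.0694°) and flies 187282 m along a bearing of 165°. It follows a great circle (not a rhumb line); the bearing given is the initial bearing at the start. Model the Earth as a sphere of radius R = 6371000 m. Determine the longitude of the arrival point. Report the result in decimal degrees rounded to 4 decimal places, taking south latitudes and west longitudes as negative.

δ = 187282/6371000 = 0.029396 rad (1.6843°).
With φ₁ = -53.3691° = -0.931467 rad and θ = 165° = 2.879793 rad:
Applying the spherical law of cosines for sides, sin φ₂ = sin φ₁ cos δ + cos φ₁ sin δ cos θ = -0.819088, so φ₂ = -54.9936°.
For the longitude increment, Δλ = atan2( sin θ sin δ cos φ₁, cos δ − sin φ₁ sin φ₂ ) = atan2(0.004539, 0.342253) = 0.7598°.
Hence λ₂ = -8.0694° + 0.7598° = -7.3096°.

longitude -7.3096°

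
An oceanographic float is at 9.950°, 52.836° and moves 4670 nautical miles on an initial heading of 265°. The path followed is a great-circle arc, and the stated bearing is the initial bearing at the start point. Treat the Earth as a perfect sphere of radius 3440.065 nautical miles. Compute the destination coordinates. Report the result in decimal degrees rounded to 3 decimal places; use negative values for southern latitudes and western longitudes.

Central angle δ = d/R = 1.357532 rad.
Converting: φ₁ = 0.173660 rad, θ = 4.625123 rad.
Applying the spherical law of cosines for sides, sin φ₂ = sin φ₁ cos δ + cos φ₁ sin δ cos θ = -0.047329, so φ₂ = -2.713°.
Then Δλ = atan2(-0.958982, 0.219829) = -1.345458 rad, from sin θ sin δ cos φ₁ over cos δ − sin φ₁ sin φ₂.
λ₂ = 52.836° + -77.089° = -24.253°.

latitude -2.713°, longitude -24.253°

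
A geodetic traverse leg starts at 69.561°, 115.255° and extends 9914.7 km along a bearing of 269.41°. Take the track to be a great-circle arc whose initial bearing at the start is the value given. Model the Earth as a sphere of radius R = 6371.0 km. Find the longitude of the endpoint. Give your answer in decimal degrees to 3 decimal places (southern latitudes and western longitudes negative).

longitude 26.099°

δ = 9914.7/6371 = 1.556224 rad (89.1650°).
Start latitude φ₁ = 1.214068 rad; initial bearing θ = 4.702092 rad.
sin φ₂ = sin φ₁ cos δ + cos φ₁ sin δ cos θ = (0.937045)(0.014572) + (0.349210)(0.999894)(-0.010297) = 0.010059
φ₂ = asin(0.010059) = 0.010060 rad = 0.576°.
Δλ = atan2( sin θ sin δ cos φ₁ , cos δ − sin φ₁ sin φ₂ ) = atan2(-0.349154, 0.005146) = -1.556058 rad = -89.156°.
λ₂ = 115.255° + -89.156° = 26.099°.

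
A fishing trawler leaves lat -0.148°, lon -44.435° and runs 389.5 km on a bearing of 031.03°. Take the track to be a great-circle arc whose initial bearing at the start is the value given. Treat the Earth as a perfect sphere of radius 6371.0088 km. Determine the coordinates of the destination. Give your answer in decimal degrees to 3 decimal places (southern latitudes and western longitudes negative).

latitude 2.853°, longitude -42.628°

The arc subtends δ = 389.5/6371.0088 = 0.061136 rad at the centre.
Converting: φ₁ = -0.002583 rad, θ = 0.541576 rad.
Applying the spherical law of cosines for sides, sin φ₂ = sin φ₁ cos δ + cos φ₁ sin δ cos θ = 0.049776, so φ₂ = 2.853°.
For the longitude increment, Δλ = atan2( sin θ sin δ cos φ₁, cos δ − sin φ₁ sin φ₂ ) = atan2(0.031495, 0.998260) = 1.807°.
Hence λ₂ = -44.435° + 1.807° = -42.628°.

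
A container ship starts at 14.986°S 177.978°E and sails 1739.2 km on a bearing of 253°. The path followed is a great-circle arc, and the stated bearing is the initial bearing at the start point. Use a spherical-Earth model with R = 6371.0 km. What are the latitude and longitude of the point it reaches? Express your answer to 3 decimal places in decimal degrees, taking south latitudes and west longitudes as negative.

latitude -18.975°, longitude 162.156°

Angular distance δ = d/R = 1739.2 / 6371 = 0.272987 rad.
With φ₁ = -14.986° = -0.261555 rad and θ = 253° = 4.415683 rad:
sin φ₂ = sin φ₁ cos δ + cos φ₁ sin δ cos θ = (-0.258583)(0.962970) + (0.965989)(0.269609)(-0.292372) = -0.325153
φ₂ = asin(-0.325153) = -0.331173 rad = -18.975°.
Δλ = atan2( sin θ sin δ cos φ₁ , cos δ − sin φ₁ sin φ₂ ) = atan2(-0.249059, 0.878891) = -0.276139 rad = -15.822°.
Hence λ₂ = 177.978° + -15.822° = 162.156°.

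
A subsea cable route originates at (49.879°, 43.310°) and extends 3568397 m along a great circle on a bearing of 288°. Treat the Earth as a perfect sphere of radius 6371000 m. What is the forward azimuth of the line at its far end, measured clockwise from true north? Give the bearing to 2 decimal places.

final bearing 248.81°

Angular distance δ = d/R = 3568397 / 6371000 = 0.560100 rad.
With φ₁ = 49.879° = 0.870553 rad and θ = 288° = 5.026548 rad:
Applying the spherical law of cosines for sides, sin φ₂ = sin φ₁ cos δ + cos φ₁ sin δ cos θ = 0.753636, so φ₂ = 48.906°.
Then Δλ = atan2(-0.325597, 0.270908) = -0.876825 rad, from sin θ sin δ cos φ₁ over cos δ − sin φ₁ sin φ₂.
Hence λ₂ = 43.310° + -50.238° = -6.928°.
The forward bearing on arrival equals the back-azimuth from the destination plus 180°.
Back-azimuth from P₂ (48.91°, -6.93°) to P₁ (49.88°, 43.31°), with Δλ' = λ₁ − λ₂ = 50.24°: atan2( sin Δλ' cos φ₁ , cos φ₂ sin φ₁ − sin φ₂ cos φ₁ cos Δλ' ) = 68.81°.
Final bearing = (68.81° + 180°) mod 360° = 248.81°.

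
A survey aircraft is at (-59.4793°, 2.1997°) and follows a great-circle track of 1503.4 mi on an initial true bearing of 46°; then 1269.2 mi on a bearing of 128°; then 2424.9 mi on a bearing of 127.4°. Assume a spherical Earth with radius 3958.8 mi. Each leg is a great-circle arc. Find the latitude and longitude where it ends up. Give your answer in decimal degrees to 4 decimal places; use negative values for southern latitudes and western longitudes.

Apply the spherical direct solution leg by leg, carrying full precision between legs.
Leg 1: from (-59.4793°, 2.1997°), δ = 1503.4/3958.8 = 0.379762 rad, θ = 46° → φ = -42.0126°, λ = 23.2321°.
Leg 2: from (-42.0126°, 23.2321°), δ = 1269.2/3958.8 = 0.320602 rad, θ = 128° → φ = -51.2008°, λ = 46.5805°.
Leg 3: from (-51.2008°, 46.5805°), δ = 2424.9/3958.8 = 0.612534 rad, θ = 127.4° → φ = -58.9221°, λ = 108.8091°.

latitude -58.9221°, longitude 108.8091°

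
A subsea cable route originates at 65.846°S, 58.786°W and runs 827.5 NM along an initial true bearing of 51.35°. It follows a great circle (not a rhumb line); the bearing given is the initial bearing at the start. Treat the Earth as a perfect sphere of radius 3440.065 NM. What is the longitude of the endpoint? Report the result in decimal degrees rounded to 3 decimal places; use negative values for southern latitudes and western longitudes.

longitude -39.549°

Central angle δ = d/R = 0.240548 rad.
Start latitude φ₁ = -1.149229 rad; initial bearing θ = 0.896227 rad.
Applying the spherical law of cosines for sides, sin φ₂ = sin φ₁ cos δ + cos φ₁ sin δ cos θ = -0.825293, so φ₂ = -55.618°.
Then Δλ = atan2(0.076132, 0.218170) = 0.335746 rad, from sin θ sin δ cos φ₁ over cos δ − sin φ₁ sin φ₂.
λ₂ = -58.786° + 19.237° = -39.549°.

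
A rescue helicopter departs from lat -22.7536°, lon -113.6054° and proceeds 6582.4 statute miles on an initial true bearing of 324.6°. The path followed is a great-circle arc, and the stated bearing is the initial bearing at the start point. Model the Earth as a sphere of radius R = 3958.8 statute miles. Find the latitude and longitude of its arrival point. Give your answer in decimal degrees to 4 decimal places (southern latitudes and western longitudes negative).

The arc subtends δ = 6582.4/3958.8 = 1.662726 rad at the centre.
Converting: φ₁ = -0.397125 rad, θ = 5.665339 rad.
Applying the spherical law of cosines for sides, sin φ₂ = sin φ₁ cos δ + cos φ₁ sin δ cos θ = 0.784023, so φ₂ = 51.6304°.
Δλ = atan2( sin θ sin δ cos φ₁ , cos δ − sin φ₁ sin φ₂ ) = atan2(-0.531944, 0.211436) = -1.192467 rad = -68.3233°.
λ₂ = -113.6054° + -68.3233° = -181.9287°, normalized to (−180°, 180°] → 178.0713°.

latitude 51.6304°, longitude 178.0713°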